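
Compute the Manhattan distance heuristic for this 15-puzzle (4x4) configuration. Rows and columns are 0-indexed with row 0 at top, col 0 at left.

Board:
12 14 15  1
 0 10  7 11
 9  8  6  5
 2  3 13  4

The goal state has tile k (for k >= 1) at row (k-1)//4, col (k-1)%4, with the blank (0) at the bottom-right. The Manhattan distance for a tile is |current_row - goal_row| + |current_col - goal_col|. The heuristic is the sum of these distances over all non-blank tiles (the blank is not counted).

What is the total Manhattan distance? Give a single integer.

Tile 12: at (0,0), goal (2,3), distance |0-2|+|0-3| = 5
Tile 14: at (0,1), goal (3,1), distance |0-3|+|1-1| = 3
Tile 15: at (0,2), goal (3,2), distance |0-3|+|2-2| = 3
Tile 1: at (0,3), goal (0,0), distance |0-0|+|3-0| = 3
Tile 10: at (1,1), goal (2,1), distance |1-2|+|1-1| = 1
Tile 7: at (1,2), goal (1,2), distance |1-1|+|2-2| = 0
Tile 11: at (1,3), goal (2,2), distance |1-2|+|3-2| = 2
Tile 9: at (2,0), goal (2,0), distance |2-2|+|0-0| = 0
Tile 8: at (2,1), goal (1,3), distance |2-1|+|1-3| = 3
Tile 6: at (2,2), goal (1,1), distance |2-1|+|2-1| = 2
Tile 5: at (2,3), goal (1,0), distance |2-1|+|3-0| = 4
Tile 2: at (3,0), goal (0,1), distance |3-0|+|0-1| = 4
Tile 3: at (3,1), goal (0,2), distance |3-0|+|1-2| = 4
Tile 13: at (3,2), goal (3,0), distance |3-3|+|2-0| = 2
Tile 4: at (3,3), goal (0,3), distance |3-0|+|3-3| = 3
Sum: 5 + 3 + 3 + 3 + 1 + 0 + 2 + 0 + 3 + 2 + 4 + 4 + 4 + 2 + 3 = 39

Answer: 39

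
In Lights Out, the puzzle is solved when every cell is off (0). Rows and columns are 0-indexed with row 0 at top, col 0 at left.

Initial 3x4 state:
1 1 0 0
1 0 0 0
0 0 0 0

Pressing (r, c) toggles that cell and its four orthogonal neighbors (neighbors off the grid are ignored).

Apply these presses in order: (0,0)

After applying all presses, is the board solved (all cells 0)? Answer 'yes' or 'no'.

Answer: yes

Derivation:
After press 1 at (0,0):
0 0 0 0
0 0 0 0
0 0 0 0

Lights still on: 0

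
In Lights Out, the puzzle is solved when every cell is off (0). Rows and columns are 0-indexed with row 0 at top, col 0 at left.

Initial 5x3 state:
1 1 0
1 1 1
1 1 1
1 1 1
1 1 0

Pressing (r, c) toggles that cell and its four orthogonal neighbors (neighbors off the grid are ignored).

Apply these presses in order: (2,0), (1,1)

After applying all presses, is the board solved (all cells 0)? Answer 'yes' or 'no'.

After press 1 at (2,0):
1 1 0
0 1 1
0 0 1
0 1 1
1 1 0

After press 2 at (1,1):
1 0 0
1 0 0
0 1 1
0 1 1
1 1 0

Lights still on: 8

Answer: no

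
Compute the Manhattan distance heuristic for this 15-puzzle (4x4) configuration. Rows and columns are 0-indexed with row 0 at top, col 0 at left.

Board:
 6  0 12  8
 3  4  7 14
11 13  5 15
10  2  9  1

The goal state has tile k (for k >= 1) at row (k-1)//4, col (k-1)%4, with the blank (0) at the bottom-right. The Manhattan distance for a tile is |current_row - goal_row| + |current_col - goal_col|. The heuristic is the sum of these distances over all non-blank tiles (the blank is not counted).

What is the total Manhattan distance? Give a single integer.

Answer: 39

Derivation:
Tile 6: at (0,0), goal (1,1), distance |0-1|+|0-1| = 2
Tile 12: at (0,2), goal (2,3), distance |0-2|+|2-3| = 3
Tile 8: at (0,3), goal (1,3), distance |0-1|+|3-3| = 1
Tile 3: at (1,0), goal (0,2), distance |1-0|+|0-2| = 3
Tile 4: at (1,1), goal (0,3), distance |1-0|+|1-3| = 3
Tile 7: at (1,2), goal (1,2), distance |1-1|+|2-2| = 0
Tile 14: at (1,3), goal (3,1), distance |1-3|+|3-1| = 4
Tile 11: at (2,0), goal (2,2), distance |2-2|+|0-2| = 2
Tile 13: at (2,1), goal (3,0), distance |2-3|+|1-0| = 2
Tile 5: at (2,2), goal (1,0), distance |2-1|+|2-0| = 3
Tile 15: at (2,3), goal (3,2), distance |2-3|+|3-2| = 2
Tile 10: at (3,0), goal (2,1), distance |3-2|+|0-1| = 2
Tile 2: at (3,1), goal (0,1), distance |3-0|+|1-1| = 3
Tile 9: at (3,2), goal (2,0), distance |3-2|+|2-0| = 3
Tile 1: at (3,3), goal (0,0), distance |3-0|+|3-0| = 6
Sum: 2 + 3 + 1 + 3 + 3 + 0 + 4 + 2 + 2 + 3 + 2 + 2 + 3 + 3 + 6 = 39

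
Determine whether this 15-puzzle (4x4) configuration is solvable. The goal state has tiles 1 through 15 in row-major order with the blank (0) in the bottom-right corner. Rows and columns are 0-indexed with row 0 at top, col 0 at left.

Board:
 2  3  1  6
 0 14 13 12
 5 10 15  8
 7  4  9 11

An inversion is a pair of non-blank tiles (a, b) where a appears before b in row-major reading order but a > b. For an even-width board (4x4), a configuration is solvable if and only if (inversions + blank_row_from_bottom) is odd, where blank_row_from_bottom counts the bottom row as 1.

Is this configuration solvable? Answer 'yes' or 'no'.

Answer: no

Derivation:
Inversions: 41
Blank is in row 1 (0-indexed from top), which is row 3 counting from the bottom (bottom = 1).
41 + 3 = 44, which is even, so the puzzle is not solvable.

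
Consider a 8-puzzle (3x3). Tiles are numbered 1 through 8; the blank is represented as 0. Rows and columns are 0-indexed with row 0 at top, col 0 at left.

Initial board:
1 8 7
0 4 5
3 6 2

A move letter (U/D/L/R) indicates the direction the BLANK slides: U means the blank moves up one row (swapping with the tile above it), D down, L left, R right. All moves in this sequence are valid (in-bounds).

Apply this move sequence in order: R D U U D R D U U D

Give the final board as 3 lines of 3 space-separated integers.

Answer: 1 8 7
4 5 0
3 6 2

Derivation:
After move 1 (R):
1 8 7
4 0 5
3 6 2

After move 2 (D):
1 8 7
4 6 5
3 0 2

After move 3 (U):
1 8 7
4 0 5
3 6 2

After move 4 (U):
1 0 7
4 8 5
3 6 2

After move 5 (D):
1 8 7
4 0 5
3 6 2

After move 6 (R):
1 8 7
4 5 0
3 6 2

After move 7 (D):
1 8 7
4 5 2
3 6 0

After move 8 (U):
1 8 7
4 5 0
3 6 2

After move 9 (U):
1 8 0
4 5 7
3 6 2

After move 10 (D):
1 8 7
4 5 0
3 6 2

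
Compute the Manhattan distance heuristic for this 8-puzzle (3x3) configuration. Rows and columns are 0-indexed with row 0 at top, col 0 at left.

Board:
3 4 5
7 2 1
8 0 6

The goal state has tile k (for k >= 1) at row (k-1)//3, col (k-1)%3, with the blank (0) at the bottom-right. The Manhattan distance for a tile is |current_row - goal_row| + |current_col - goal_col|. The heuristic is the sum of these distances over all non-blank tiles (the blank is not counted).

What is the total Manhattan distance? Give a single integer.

Answer: 13

Derivation:
Tile 3: at (0,0), goal (0,2), distance |0-0|+|0-2| = 2
Tile 4: at (0,1), goal (1,0), distance |0-1|+|1-0| = 2
Tile 5: at (0,2), goal (1,1), distance |0-1|+|2-1| = 2
Tile 7: at (1,0), goal (2,0), distance |1-2|+|0-0| = 1
Tile 2: at (1,1), goal (0,1), distance |1-0|+|1-1| = 1
Tile 1: at (1,2), goal (0,0), distance |1-0|+|2-0| = 3
Tile 8: at (2,0), goal (2,1), distance |2-2|+|0-1| = 1
Tile 6: at (2,2), goal (1,2), distance |2-1|+|2-2| = 1
Sum: 2 + 2 + 2 + 1 + 1 + 3 + 1 + 1 = 13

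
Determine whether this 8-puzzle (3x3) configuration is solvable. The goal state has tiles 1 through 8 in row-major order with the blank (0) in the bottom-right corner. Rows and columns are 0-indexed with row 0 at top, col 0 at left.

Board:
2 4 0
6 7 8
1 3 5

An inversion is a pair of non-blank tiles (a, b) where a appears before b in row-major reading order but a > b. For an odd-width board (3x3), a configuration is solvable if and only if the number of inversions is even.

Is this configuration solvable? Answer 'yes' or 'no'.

Answer: yes

Derivation:
Inversions (pairs i<j in row-major order where tile[i] > tile[j] > 0): 12
12 is even, so the puzzle is solvable.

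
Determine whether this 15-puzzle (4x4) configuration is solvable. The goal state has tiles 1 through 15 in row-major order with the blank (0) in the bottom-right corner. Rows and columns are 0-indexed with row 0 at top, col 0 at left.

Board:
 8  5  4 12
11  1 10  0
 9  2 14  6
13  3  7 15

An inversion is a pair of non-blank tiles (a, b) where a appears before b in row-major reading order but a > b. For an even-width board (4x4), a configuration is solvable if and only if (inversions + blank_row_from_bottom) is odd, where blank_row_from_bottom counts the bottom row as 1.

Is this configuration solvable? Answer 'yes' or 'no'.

Answer: no

Derivation:
Inversions: 45
Blank is in row 1 (0-indexed from top), which is row 3 counting from the bottom (bottom = 1).
45 + 3 = 48, which is even, so the puzzle is not solvable.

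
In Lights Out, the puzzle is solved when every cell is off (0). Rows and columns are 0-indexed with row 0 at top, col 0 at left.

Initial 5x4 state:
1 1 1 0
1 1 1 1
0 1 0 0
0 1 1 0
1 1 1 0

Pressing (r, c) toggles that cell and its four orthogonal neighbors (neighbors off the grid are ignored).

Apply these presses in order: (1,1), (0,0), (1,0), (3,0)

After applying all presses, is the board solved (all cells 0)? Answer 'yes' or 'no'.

Answer: no

Derivation:
After press 1 at (1,1):
1 0 1 0
0 0 0 1
0 0 0 0
0 1 1 0
1 1 1 0

After press 2 at (0,0):
0 1 1 0
1 0 0 1
0 0 0 0
0 1 1 0
1 1 1 0

After press 3 at (1,0):
1 1 1 0
0 1 0 1
1 0 0 0
0 1 1 0
1 1 1 0

After press 4 at (3,0):
1 1 1 0
0 1 0 1
0 0 0 0
1 0 1 0
0 1 1 0

Lights still on: 9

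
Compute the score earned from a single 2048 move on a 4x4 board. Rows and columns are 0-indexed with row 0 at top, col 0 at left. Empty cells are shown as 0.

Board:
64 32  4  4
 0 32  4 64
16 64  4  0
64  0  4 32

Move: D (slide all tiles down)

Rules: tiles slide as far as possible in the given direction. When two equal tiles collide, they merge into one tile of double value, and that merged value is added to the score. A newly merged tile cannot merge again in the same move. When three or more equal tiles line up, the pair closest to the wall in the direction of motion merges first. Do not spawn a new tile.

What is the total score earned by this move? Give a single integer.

Answer: 80

Derivation:
Slide down:
col 0: [64, 0, 16, 64] -> [0, 64, 16, 64]  score +0 (running 0)
col 1: [32, 32, 64, 0] -> [0, 0, 64, 64]  score +64 (running 64)
col 2: [4, 4, 4, 4] -> [0, 0, 8, 8]  score +16 (running 80)
col 3: [4, 64, 0, 32] -> [0, 4, 64, 32]  score +0 (running 80)
Board after move:
 0  0  0  0
64  0  0  4
16 64  8 64
64 64  8 32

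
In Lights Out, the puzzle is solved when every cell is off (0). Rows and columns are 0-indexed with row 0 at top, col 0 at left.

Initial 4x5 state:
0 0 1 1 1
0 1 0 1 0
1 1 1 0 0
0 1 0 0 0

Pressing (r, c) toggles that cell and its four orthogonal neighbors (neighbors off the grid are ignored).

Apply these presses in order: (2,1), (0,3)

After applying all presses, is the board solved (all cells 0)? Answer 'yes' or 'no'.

Answer: yes

Derivation:
After press 1 at (2,1):
0 0 1 1 1
0 0 0 1 0
0 0 0 0 0
0 0 0 0 0

After press 2 at (0,3):
0 0 0 0 0
0 0 0 0 0
0 0 0 0 0
0 0 0 0 0

Lights still on: 0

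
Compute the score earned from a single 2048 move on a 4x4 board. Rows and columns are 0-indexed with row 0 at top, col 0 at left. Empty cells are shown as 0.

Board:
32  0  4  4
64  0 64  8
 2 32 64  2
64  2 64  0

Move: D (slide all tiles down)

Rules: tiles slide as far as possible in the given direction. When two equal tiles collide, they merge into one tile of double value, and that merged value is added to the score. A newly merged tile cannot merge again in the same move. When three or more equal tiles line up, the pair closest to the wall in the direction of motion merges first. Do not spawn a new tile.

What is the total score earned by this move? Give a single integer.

Slide down:
col 0: [32, 64, 2, 64] -> [32, 64, 2, 64]  score +0 (running 0)
col 1: [0, 0, 32, 2] -> [0, 0, 32, 2]  score +0 (running 0)
col 2: [4, 64, 64, 64] -> [0, 4, 64, 128]  score +128 (running 128)
col 3: [4, 8, 2, 0] -> [0, 4, 8, 2]  score +0 (running 128)
Board after move:
 32   0   0   0
 64   0   4   4
  2  32  64   8
 64   2 128   2

Answer: 128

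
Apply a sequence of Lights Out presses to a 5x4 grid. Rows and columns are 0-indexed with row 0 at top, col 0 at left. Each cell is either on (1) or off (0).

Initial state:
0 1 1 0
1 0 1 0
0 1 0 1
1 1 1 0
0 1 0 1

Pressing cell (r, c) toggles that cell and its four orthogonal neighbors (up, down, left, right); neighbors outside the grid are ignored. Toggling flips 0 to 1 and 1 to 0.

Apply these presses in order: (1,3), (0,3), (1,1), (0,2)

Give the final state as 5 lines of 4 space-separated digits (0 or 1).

After press 1 at (1,3):
0 1 1 1
1 0 0 1
0 1 0 0
1 1 1 0
0 1 0 1

After press 2 at (0,3):
0 1 0 0
1 0 0 0
0 1 0 0
1 1 1 0
0 1 0 1

After press 3 at (1,1):
0 0 0 0
0 1 1 0
0 0 0 0
1 1 1 0
0 1 0 1

After press 4 at (0,2):
0 1 1 1
0 1 0 0
0 0 0 0
1 1 1 0
0 1 0 1

Answer: 0 1 1 1
0 1 0 0
0 0 0 0
1 1 1 0
0 1 0 1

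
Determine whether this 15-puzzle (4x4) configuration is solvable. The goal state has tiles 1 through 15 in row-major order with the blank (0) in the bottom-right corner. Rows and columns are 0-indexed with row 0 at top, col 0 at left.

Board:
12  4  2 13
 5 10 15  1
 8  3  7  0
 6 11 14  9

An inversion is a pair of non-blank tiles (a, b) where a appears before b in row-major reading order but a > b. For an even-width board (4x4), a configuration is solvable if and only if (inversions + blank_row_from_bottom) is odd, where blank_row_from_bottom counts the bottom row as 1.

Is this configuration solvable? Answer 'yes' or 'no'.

Answer: no

Derivation:
Inversions: 46
Blank is in row 2 (0-indexed from top), which is row 2 counting from the bottom (bottom = 1).
46 + 2 = 48, which is even, so the puzzle is not solvable.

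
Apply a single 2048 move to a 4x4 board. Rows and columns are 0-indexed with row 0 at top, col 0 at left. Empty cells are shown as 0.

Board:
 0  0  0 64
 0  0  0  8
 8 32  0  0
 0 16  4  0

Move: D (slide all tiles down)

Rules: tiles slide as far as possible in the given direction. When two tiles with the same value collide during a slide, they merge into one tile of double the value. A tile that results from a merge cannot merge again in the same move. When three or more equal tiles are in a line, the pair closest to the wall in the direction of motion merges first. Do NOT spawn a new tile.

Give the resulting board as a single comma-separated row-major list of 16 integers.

Slide down:
col 0: [0, 0, 8, 0] -> [0, 0, 0, 8]
col 1: [0, 0, 32, 16] -> [0, 0, 32, 16]
col 2: [0, 0, 0, 4] -> [0, 0, 0, 4]
col 3: [64, 8, 0, 0] -> [0, 0, 64, 8]

Answer: 0, 0, 0, 0, 0, 0, 0, 0, 0, 32, 0, 64, 8, 16, 4, 8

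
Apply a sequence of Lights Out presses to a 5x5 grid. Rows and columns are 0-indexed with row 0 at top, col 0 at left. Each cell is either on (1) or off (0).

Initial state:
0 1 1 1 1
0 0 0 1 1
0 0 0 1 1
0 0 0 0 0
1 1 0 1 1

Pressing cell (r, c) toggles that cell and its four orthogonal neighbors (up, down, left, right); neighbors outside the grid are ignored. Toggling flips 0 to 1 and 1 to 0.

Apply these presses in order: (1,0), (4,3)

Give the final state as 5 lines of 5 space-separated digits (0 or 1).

Answer: 1 1 1 1 1
1 1 0 1 1
1 0 0 1 1
0 0 0 1 0
1 1 1 0 0

Derivation:
After press 1 at (1,0):
1 1 1 1 1
1 1 0 1 1
1 0 0 1 1
0 0 0 0 0
1 1 0 1 1

After press 2 at (4,3):
1 1 1 1 1
1 1 0 1 1
1 0 0 1 1
0 0 0 1 0
1 1 1 0 0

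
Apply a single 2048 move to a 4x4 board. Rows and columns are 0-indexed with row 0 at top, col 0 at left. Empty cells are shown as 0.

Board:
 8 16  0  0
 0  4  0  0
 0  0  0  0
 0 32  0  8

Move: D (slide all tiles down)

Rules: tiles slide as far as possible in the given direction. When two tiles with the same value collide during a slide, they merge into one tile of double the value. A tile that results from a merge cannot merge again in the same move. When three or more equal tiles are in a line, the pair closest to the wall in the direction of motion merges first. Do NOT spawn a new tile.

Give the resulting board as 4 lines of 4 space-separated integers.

Slide down:
col 0: [8, 0, 0, 0] -> [0, 0, 0, 8]
col 1: [16, 4, 0, 32] -> [0, 16, 4, 32]
col 2: [0, 0, 0, 0] -> [0, 0, 0, 0]
col 3: [0, 0, 0, 8] -> [0, 0, 0, 8]

Answer:  0  0  0  0
 0 16  0  0
 0  4  0  0
 8 32  0  8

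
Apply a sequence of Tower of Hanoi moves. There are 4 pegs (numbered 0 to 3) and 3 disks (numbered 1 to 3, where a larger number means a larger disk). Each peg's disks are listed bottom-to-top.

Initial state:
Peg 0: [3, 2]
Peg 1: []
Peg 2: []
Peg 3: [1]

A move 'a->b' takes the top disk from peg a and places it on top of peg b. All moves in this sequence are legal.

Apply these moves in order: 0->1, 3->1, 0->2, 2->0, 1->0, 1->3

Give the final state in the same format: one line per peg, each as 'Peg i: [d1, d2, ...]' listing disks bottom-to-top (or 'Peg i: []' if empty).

After move 1 (0->1):
Peg 0: [3]
Peg 1: [2]
Peg 2: []
Peg 3: [1]

After move 2 (3->1):
Peg 0: [3]
Peg 1: [2, 1]
Peg 2: []
Peg 3: []

After move 3 (0->2):
Peg 0: []
Peg 1: [2, 1]
Peg 2: [3]
Peg 3: []

After move 4 (2->0):
Peg 0: [3]
Peg 1: [2, 1]
Peg 2: []
Peg 3: []

After move 5 (1->0):
Peg 0: [3, 1]
Peg 1: [2]
Peg 2: []
Peg 3: []

After move 6 (1->3):
Peg 0: [3, 1]
Peg 1: []
Peg 2: []
Peg 3: [2]

Answer: Peg 0: [3, 1]
Peg 1: []
Peg 2: []
Peg 3: [2]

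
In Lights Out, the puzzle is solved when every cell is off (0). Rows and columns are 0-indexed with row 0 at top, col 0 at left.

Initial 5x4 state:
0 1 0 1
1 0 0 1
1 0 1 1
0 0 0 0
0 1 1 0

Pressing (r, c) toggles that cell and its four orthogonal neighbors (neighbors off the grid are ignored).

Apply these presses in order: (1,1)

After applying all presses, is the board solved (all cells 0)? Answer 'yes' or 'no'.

Answer: no

Derivation:
After press 1 at (1,1):
0 0 0 1
0 1 1 1
1 1 1 1
0 0 0 0
0 1 1 0

Lights still on: 10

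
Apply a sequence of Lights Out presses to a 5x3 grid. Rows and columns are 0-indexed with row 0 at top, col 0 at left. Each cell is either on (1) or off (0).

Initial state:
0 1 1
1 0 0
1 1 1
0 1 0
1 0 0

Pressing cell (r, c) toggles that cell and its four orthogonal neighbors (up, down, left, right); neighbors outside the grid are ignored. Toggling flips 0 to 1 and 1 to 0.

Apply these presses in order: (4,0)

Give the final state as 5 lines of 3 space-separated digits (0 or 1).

After press 1 at (4,0):
0 1 1
1 0 0
1 1 1
1 1 0
0 1 0

Answer: 0 1 1
1 0 0
1 1 1
1 1 0
0 1 0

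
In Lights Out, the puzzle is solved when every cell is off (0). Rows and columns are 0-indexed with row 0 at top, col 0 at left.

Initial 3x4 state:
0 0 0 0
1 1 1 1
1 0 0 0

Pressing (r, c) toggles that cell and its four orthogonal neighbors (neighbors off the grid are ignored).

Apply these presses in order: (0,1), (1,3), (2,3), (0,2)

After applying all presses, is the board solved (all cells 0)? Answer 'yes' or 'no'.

After press 1 at (0,1):
1 1 1 0
1 0 1 1
1 0 0 0

After press 2 at (1,3):
1 1 1 1
1 0 0 0
1 0 0 1

After press 3 at (2,3):
1 1 1 1
1 0 0 1
1 0 1 0

After press 4 at (0,2):
1 0 0 0
1 0 1 1
1 0 1 0

Lights still on: 6

Answer: no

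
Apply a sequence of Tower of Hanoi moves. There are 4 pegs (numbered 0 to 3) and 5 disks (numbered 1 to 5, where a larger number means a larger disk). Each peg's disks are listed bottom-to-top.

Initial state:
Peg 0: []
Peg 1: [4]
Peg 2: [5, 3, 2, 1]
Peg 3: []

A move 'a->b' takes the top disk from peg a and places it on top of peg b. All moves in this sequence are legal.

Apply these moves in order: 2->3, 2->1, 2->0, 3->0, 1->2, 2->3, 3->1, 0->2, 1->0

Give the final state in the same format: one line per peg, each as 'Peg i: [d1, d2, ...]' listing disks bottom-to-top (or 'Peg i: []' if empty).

Answer: Peg 0: [3, 2]
Peg 1: [4]
Peg 2: [5, 1]
Peg 3: []

Derivation:
After move 1 (2->3):
Peg 0: []
Peg 1: [4]
Peg 2: [5, 3, 2]
Peg 3: [1]

After move 2 (2->1):
Peg 0: []
Peg 1: [4, 2]
Peg 2: [5, 3]
Peg 3: [1]

After move 3 (2->0):
Peg 0: [3]
Peg 1: [4, 2]
Peg 2: [5]
Peg 3: [1]

After move 4 (3->0):
Peg 0: [3, 1]
Peg 1: [4, 2]
Peg 2: [5]
Peg 3: []

After move 5 (1->2):
Peg 0: [3, 1]
Peg 1: [4]
Peg 2: [5, 2]
Peg 3: []

After move 6 (2->3):
Peg 0: [3, 1]
Peg 1: [4]
Peg 2: [5]
Peg 3: [2]

After move 7 (3->1):
Peg 0: [3, 1]
Peg 1: [4, 2]
Peg 2: [5]
Peg 3: []

After move 8 (0->2):
Peg 0: [3]
Peg 1: [4, 2]
Peg 2: [5, 1]
Peg 3: []

After move 9 (1->0):
Peg 0: [3, 2]
Peg 1: [4]
Peg 2: [5, 1]
Peg 3: []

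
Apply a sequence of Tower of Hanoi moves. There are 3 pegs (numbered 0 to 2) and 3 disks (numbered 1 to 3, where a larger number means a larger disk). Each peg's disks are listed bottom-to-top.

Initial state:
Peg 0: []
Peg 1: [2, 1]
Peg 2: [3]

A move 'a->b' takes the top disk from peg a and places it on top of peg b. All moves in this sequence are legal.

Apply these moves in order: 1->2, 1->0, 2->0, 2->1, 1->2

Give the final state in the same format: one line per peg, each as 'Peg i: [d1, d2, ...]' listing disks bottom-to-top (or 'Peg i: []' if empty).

Answer: Peg 0: [2, 1]
Peg 1: []
Peg 2: [3]

Derivation:
After move 1 (1->2):
Peg 0: []
Peg 1: [2]
Peg 2: [3, 1]

After move 2 (1->0):
Peg 0: [2]
Peg 1: []
Peg 2: [3, 1]

After move 3 (2->0):
Peg 0: [2, 1]
Peg 1: []
Peg 2: [3]

After move 4 (2->1):
Peg 0: [2, 1]
Peg 1: [3]
Peg 2: []

After move 5 (1->2):
Peg 0: [2, 1]
Peg 1: []
Peg 2: [3]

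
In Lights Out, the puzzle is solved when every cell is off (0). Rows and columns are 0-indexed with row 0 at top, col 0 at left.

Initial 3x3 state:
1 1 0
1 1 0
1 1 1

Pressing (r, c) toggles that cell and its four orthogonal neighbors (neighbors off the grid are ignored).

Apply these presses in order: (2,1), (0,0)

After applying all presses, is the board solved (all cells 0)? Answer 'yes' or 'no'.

After press 1 at (2,1):
1 1 0
1 0 0
0 0 0

After press 2 at (0,0):
0 0 0
0 0 0
0 0 0

Lights still on: 0

Answer: yes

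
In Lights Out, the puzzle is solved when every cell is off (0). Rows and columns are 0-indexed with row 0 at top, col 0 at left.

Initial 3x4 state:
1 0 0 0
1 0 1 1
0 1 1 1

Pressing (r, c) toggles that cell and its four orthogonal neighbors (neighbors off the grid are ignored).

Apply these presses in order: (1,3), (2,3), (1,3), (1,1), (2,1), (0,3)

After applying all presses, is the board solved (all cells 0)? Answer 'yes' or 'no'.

After press 1 at (1,3):
1 0 0 1
1 0 0 0
0 1 1 0

After press 2 at (2,3):
1 0 0 1
1 0 0 1
0 1 0 1

After press 3 at (1,3):
1 0 0 0
1 0 1 0
0 1 0 0

After press 4 at (1,1):
1 1 0 0
0 1 0 0
0 0 0 0

After press 5 at (2,1):
1 1 0 0
0 0 0 0
1 1 1 0

After press 6 at (0,3):
1 1 1 1
0 0 0 1
1 1 1 0

Lights still on: 8

Answer: no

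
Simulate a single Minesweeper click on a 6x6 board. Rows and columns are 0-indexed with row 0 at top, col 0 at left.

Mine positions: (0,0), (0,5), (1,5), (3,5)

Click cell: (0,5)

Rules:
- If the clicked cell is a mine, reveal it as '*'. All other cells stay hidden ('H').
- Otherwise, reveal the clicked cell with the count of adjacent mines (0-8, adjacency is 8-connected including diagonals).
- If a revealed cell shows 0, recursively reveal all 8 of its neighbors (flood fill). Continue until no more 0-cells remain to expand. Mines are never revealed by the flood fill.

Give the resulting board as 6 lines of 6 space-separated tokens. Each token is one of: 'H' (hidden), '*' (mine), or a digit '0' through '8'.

H H H H H *
H H H H H H
H H H H H H
H H H H H H
H H H H H H
H H H H H H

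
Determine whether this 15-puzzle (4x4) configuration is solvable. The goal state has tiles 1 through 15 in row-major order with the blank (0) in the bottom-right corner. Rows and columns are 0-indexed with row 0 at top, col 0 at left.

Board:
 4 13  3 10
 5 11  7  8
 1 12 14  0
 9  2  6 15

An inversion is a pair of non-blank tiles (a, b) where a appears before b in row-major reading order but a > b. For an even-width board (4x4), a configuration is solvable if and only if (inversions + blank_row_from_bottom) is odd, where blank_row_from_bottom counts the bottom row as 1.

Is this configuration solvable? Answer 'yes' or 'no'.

Inversions: 45
Blank is in row 2 (0-indexed from top), which is row 2 counting from the bottom (bottom = 1).
45 + 2 = 47, which is odd, so the puzzle is solvable.

Answer: yes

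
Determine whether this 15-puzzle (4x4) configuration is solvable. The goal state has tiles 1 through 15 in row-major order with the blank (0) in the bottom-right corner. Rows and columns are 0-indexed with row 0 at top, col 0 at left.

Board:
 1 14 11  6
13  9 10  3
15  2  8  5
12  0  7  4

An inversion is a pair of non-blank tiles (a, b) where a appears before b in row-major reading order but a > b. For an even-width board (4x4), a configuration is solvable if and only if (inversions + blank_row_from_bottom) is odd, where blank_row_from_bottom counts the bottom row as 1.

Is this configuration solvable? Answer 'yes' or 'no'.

Answer: yes

Derivation:
Inversions: 60
Blank is in row 3 (0-indexed from top), which is row 1 counting from the bottom (bottom = 1).
60 + 1 = 61, which is odd, so the puzzle is solvable.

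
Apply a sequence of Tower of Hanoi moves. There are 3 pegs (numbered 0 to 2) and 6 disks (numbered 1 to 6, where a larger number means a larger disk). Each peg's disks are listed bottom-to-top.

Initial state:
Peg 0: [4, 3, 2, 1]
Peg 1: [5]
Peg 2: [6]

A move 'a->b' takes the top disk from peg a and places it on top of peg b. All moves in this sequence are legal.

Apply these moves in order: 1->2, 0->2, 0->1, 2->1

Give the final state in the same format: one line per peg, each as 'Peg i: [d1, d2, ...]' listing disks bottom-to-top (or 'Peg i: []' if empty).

Answer: Peg 0: [4, 3]
Peg 1: [2, 1]
Peg 2: [6, 5]

Derivation:
After move 1 (1->2):
Peg 0: [4, 3, 2, 1]
Peg 1: []
Peg 2: [6, 5]

After move 2 (0->2):
Peg 0: [4, 3, 2]
Peg 1: []
Peg 2: [6, 5, 1]

After move 3 (0->1):
Peg 0: [4, 3]
Peg 1: [2]
Peg 2: [6, 5, 1]

After move 4 (2->1):
Peg 0: [4, 3]
Peg 1: [2, 1]
Peg 2: [6, 5]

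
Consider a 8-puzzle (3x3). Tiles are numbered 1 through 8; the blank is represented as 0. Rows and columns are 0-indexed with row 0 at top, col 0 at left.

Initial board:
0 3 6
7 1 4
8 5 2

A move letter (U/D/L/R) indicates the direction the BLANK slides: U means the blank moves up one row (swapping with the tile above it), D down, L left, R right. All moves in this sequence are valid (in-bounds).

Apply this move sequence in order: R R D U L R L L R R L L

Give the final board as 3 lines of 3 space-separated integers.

After move 1 (R):
3 0 6
7 1 4
8 5 2

After move 2 (R):
3 6 0
7 1 4
8 5 2

After move 3 (D):
3 6 4
7 1 0
8 5 2

After move 4 (U):
3 6 0
7 1 4
8 5 2

After move 5 (L):
3 0 6
7 1 4
8 5 2

After move 6 (R):
3 6 0
7 1 4
8 5 2

After move 7 (L):
3 0 6
7 1 4
8 5 2

After move 8 (L):
0 3 6
7 1 4
8 5 2

After move 9 (R):
3 0 6
7 1 4
8 5 2

After move 10 (R):
3 6 0
7 1 4
8 5 2

After move 11 (L):
3 0 6
7 1 4
8 5 2

After move 12 (L):
0 3 6
7 1 4
8 5 2

Answer: 0 3 6
7 1 4
8 5 2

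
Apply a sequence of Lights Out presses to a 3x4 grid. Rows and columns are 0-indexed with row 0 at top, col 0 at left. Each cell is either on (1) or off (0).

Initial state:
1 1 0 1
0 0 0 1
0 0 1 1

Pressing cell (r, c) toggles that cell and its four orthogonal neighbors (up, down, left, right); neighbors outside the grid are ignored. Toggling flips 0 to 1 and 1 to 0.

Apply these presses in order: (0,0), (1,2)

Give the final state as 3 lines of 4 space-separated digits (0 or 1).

After press 1 at (0,0):
0 0 0 1
1 0 0 1
0 0 1 1

After press 2 at (1,2):
0 0 1 1
1 1 1 0
0 0 0 1

Answer: 0 0 1 1
1 1 1 0
0 0 0 1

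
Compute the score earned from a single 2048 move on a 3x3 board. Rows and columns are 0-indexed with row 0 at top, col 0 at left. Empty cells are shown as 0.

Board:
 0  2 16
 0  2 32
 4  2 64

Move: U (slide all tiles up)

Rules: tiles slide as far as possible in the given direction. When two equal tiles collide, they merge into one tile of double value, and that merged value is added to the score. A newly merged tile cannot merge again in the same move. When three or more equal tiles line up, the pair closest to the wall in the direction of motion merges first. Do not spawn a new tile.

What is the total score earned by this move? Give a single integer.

Slide up:
col 0: [0, 0, 4] -> [4, 0, 0]  score +0 (running 0)
col 1: [2, 2, 2] -> [4, 2, 0]  score +4 (running 4)
col 2: [16, 32, 64] -> [16, 32, 64]  score +0 (running 4)
Board after move:
 4  4 16
 0  2 32
 0  0 64

Answer: 4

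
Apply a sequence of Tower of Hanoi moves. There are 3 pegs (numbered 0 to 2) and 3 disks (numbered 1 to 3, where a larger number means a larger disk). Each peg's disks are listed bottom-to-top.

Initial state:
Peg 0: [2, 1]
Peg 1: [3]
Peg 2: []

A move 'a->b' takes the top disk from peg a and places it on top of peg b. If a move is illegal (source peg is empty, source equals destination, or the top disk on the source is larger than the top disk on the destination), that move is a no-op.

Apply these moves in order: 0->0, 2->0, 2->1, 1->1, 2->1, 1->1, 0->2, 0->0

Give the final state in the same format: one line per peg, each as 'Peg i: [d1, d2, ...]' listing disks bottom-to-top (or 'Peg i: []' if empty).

Answer: Peg 0: [2]
Peg 1: [3]
Peg 2: [1]

Derivation:
After move 1 (0->0):
Peg 0: [2, 1]
Peg 1: [3]
Peg 2: []

After move 2 (2->0):
Peg 0: [2, 1]
Peg 1: [3]
Peg 2: []

After move 3 (2->1):
Peg 0: [2, 1]
Peg 1: [3]
Peg 2: []

After move 4 (1->1):
Peg 0: [2, 1]
Peg 1: [3]
Peg 2: []

After move 5 (2->1):
Peg 0: [2, 1]
Peg 1: [3]
Peg 2: []

After move 6 (1->1):
Peg 0: [2, 1]
Peg 1: [3]
Peg 2: []

After move 7 (0->2):
Peg 0: [2]
Peg 1: [3]
Peg 2: [1]

After move 8 (0->0):
Peg 0: [2]
Peg 1: [3]
Peg 2: [1]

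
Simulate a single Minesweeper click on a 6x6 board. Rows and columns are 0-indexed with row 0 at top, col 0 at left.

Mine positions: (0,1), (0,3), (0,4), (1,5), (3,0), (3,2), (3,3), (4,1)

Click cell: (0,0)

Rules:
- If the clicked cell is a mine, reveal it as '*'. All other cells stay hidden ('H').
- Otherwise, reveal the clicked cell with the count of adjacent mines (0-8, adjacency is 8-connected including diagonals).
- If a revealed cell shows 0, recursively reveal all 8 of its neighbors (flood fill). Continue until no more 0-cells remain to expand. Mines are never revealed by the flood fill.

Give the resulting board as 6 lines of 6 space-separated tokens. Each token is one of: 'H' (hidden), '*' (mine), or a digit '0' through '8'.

1 H H H H H
H H H H H H
H H H H H H
H H H H H H
H H H H H H
H H H H H H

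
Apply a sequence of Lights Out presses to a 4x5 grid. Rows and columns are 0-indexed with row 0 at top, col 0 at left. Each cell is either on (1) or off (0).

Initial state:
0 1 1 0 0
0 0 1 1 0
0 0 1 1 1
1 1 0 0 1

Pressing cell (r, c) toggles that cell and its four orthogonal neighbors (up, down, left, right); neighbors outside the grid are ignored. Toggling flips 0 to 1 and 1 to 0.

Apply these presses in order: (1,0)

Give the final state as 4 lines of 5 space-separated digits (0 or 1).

After press 1 at (1,0):
1 1 1 0 0
1 1 1 1 0
1 0 1 1 1
1 1 0 0 1

Answer: 1 1 1 0 0
1 1 1 1 0
1 0 1 1 1
1 1 0 0 1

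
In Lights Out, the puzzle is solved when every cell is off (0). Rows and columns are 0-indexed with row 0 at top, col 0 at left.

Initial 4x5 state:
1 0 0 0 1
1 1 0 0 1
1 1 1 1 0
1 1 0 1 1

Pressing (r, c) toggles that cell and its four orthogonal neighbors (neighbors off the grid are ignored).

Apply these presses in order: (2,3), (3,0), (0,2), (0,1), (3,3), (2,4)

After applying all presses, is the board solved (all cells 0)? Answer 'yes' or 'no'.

Answer: no

Derivation:
After press 1 at (2,3):
1 0 0 0 1
1 1 0 1 1
1 1 0 0 1
1 1 0 0 1

After press 2 at (3,0):
1 0 0 0 1
1 1 0 1 1
0 1 0 0 1
0 0 0 0 1

After press 3 at (0,2):
1 1 1 1 1
1 1 1 1 1
0 1 0 0 1
0 0 0 0 1

After press 4 at (0,1):
0 0 0 1 1
1 0 1 1 1
0 1 0 0 1
0 0 0 0 1

After press 5 at (3,3):
0 0 0 1 1
1 0 1 1 1
0 1 0 1 1
0 0 1 1 0

After press 6 at (2,4):
0 0 0 1 1
1 0 1 1 0
0 1 0 0 0
0 0 1 1 1

Lights still on: 9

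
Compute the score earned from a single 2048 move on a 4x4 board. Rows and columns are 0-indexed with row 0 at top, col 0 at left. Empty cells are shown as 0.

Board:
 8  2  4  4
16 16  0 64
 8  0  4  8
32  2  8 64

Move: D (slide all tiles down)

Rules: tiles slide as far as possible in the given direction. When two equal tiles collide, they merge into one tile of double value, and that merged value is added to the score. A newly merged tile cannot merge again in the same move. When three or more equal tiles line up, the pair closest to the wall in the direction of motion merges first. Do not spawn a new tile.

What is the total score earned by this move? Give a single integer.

Slide down:
col 0: [8, 16, 8, 32] -> [8, 16, 8, 32]  score +0 (running 0)
col 1: [2, 16, 0, 2] -> [0, 2, 16, 2]  score +0 (running 0)
col 2: [4, 0, 4, 8] -> [0, 0, 8, 8]  score +8 (running 8)
col 3: [4, 64, 8, 64] -> [4, 64, 8, 64]  score +0 (running 8)
Board after move:
 8  0  0  4
16  2  0 64
 8 16  8  8
32  2  8 64

Answer: 8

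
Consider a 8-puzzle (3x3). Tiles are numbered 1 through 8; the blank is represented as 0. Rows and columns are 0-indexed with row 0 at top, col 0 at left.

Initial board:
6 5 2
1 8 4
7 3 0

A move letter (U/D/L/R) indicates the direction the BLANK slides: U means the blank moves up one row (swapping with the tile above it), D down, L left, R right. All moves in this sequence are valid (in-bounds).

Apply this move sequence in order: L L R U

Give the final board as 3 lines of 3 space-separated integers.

Answer: 6 5 2
1 0 4
7 8 3

Derivation:
After move 1 (L):
6 5 2
1 8 4
7 0 3

After move 2 (L):
6 5 2
1 8 4
0 7 3

After move 3 (R):
6 5 2
1 8 4
7 0 3

After move 4 (U):
6 5 2
1 0 4
7 8 3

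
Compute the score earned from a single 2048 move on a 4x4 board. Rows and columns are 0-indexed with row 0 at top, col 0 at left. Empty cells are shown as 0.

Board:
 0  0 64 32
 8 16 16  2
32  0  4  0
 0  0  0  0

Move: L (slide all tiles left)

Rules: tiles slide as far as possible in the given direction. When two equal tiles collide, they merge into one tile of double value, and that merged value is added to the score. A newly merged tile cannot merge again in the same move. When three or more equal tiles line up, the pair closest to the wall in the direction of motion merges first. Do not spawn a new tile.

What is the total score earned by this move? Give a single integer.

Answer: 32

Derivation:
Slide left:
row 0: [0, 0, 64, 32] -> [64, 32, 0, 0]  score +0 (running 0)
row 1: [8, 16, 16, 2] -> [8, 32, 2, 0]  score +32 (running 32)
row 2: [32, 0, 4, 0] -> [32, 4, 0, 0]  score +0 (running 32)
row 3: [0, 0, 0, 0] -> [0, 0, 0, 0]  score +0 (running 32)
Board after move:
64 32  0  0
 8 32  2  0
32  4  0  0
 0  0  0  0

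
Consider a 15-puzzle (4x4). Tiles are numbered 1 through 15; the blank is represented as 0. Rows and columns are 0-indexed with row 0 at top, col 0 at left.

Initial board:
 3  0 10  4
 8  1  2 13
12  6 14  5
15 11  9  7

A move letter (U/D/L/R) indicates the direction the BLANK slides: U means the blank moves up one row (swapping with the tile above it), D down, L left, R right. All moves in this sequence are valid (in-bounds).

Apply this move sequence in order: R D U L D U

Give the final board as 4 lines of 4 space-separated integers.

After move 1 (R):
 3 10  0  4
 8  1  2 13
12  6 14  5
15 11  9  7

After move 2 (D):
 3 10  2  4
 8  1  0 13
12  6 14  5
15 11  9  7

After move 3 (U):
 3 10  0  4
 8  1  2 13
12  6 14  5
15 11  9  7

After move 4 (L):
 3  0 10  4
 8  1  2 13
12  6 14  5
15 11  9  7

After move 5 (D):
 3  1 10  4
 8  0  2 13
12  6 14  5
15 11  9  7

After move 6 (U):
 3  0 10  4
 8  1  2 13
12  6 14  5
15 11  9  7

Answer:  3  0 10  4
 8  1  2 13
12  6 14  5
15 11  9  7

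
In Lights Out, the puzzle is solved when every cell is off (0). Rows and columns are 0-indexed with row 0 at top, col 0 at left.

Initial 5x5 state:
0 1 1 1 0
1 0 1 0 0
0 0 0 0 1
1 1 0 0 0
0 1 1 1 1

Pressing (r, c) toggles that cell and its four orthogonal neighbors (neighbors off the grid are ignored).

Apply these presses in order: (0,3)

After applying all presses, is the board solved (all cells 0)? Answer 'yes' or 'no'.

After press 1 at (0,3):
0 1 0 0 1
1 0 1 1 0
0 0 0 0 1
1 1 0 0 0
0 1 1 1 1

Lights still on: 12

Answer: no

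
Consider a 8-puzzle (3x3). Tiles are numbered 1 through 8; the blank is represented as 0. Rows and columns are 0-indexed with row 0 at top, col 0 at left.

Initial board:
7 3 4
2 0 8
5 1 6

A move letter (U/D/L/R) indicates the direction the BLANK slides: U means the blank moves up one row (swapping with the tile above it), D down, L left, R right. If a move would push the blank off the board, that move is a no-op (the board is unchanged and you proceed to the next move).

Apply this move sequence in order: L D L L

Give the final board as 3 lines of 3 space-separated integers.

Answer: 7 3 4
5 2 8
0 1 6

Derivation:
After move 1 (L):
7 3 4
0 2 8
5 1 6

After move 2 (D):
7 3 4
5 2 8
0 1 6

After move 3 (L):
7 3 4
5 2 8
0 1 6

After move 4 (L):
7 3 4
5 2 8
0 1 6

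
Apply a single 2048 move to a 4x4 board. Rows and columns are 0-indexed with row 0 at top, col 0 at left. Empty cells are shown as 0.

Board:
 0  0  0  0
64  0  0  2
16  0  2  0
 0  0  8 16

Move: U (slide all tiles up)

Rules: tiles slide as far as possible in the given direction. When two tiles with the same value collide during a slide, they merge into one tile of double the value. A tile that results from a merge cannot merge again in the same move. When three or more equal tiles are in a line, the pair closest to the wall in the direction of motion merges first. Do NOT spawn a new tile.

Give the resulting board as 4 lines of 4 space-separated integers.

Answer: 64  0  2  2
16  0  8 16
 0  0  0  0
 0  0  0  0

Derivation:
Slide up:
col 0: [0, 64, 16, 0] -> [64, 16, 0, 0]
col 1: [0, 0, 0, 0] -> [0, 0, 0, 0]
col 2: [0, 0, 2, 8] -> [2, 8, 0, 0]
col 3: [0, 2, 0, 16] -> [2, 16, 0, 0]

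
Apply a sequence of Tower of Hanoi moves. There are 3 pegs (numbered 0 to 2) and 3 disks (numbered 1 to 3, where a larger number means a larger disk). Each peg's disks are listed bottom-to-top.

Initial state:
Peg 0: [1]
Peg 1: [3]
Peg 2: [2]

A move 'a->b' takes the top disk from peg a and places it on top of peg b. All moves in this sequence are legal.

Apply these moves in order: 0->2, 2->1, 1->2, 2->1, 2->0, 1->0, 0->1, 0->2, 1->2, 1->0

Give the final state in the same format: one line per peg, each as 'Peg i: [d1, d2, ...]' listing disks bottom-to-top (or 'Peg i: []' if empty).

After move 1 (0->2):
Peg 0: []
Peg 1: [3]
Peg 2: [2, 1]

After move 2 (2->1):
Peg 0: []
Peg 1: [3, 1]
Peg 2: [2]

After move 3 (1->2):
Peg 0: []
Peg 1: [3]
Peg 2: [2, 1]

After move 4 (2->1):
Peg 0: []
Peg 1: [3, 1]
Peg 2: [2]

After move 5 (2->0):
Peg 0: [2]
Peg 1: [3, 1]
Peg 2: []

After move 6 (1->0):
Peg 0: [2, 1]
Peg 1: [3]
Peg 2: []

After move 7 (0->1):
Peg 0: [2]
Peg 1: [3, 1]
Peg 2: []

After move 8 (0->2):
Peg 0: []
Peg 1: [3, 1]
Peg 2: [2]

After move 9 (1->2):
Peg 0: []
Peg 1: [3]
Peg 2: [2, 1]

After move 10 (1->0):
Peg 0: [3]
Peg 1: []
Peg 2: [2, 1]

Answer: Peg 0: [3]
Peg 1: []
Peg 2: [2, 1]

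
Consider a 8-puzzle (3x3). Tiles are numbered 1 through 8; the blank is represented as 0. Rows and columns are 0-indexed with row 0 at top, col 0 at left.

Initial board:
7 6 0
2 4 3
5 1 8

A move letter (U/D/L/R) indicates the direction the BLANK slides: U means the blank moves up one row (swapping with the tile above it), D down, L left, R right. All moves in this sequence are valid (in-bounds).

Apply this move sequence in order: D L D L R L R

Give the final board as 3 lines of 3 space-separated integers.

After move 1 (D):
7 6 3
2 4 0
5 1 8

After move 2 (L):
7 6 3
2 0 4
5 1 8

After move 3 (D):
7 6 3
2 1 4
5 0 8

After move 4 (L):
7 6 3
2 1 4
0 5 8

After move 5 (R):
7 6 3
2 1 4
5 0 8

After move 6 (L):
7 6 3
2 1 4
0 5 8

After move 7 (R):
7 6 3
2 1 4
5 0 8

Answer: 7 6 3
2 1 4
5 0 8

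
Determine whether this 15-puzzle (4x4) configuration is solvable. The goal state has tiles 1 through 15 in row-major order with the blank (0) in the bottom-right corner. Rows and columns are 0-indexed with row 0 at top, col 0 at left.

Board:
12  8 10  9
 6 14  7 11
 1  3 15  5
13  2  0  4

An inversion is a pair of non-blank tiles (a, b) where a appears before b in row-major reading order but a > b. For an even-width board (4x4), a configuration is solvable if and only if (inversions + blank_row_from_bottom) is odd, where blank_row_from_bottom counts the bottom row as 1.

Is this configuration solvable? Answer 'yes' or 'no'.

Answer: no

Derivation:
Inversions: 65
Blank is in row 3 (0-indexed from top), which is row 1 counting from the bottom (bottom = 1).
65 + 1 = 66, which is even, so the puzzle is not solvable.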